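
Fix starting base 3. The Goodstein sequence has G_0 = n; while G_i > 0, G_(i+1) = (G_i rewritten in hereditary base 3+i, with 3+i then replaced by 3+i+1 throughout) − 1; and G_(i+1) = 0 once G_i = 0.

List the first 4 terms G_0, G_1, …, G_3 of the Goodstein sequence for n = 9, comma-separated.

9, 15, 17, 19

G_0 = 9. HB_3(9) = 3^2. Bump = 16. G_1 = 15.
G_1 = 15. HB_4(15) = 3·4 + 3. Bump = 18. G_2 = 17.
G_2 = 17. HB_5(17) = 3·5 + 2. Bump = 20. G_3 = 19.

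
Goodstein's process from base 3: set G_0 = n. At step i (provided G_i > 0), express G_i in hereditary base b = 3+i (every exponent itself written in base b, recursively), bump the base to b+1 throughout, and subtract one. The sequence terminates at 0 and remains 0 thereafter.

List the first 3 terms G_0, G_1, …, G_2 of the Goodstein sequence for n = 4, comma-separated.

[0] 4 ≡ 3 + 1 (base 3). Lift 4: 5. −1: 4.
[1] 4 ≡ 4 (base 4). Lift 5: 5. −1: 4.

4, 4, 4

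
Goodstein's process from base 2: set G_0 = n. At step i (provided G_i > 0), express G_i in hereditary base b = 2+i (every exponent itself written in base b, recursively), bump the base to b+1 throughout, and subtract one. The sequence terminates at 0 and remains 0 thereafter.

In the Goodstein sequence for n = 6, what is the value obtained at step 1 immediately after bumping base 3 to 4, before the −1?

[0] 6 ≡ 2^2 + 2 (base 2). Lift 3: 30. −1: 29.
[1] 29 ≡ 3^3 + 2 (base 3). Lift 4: 258. −1: 257.

258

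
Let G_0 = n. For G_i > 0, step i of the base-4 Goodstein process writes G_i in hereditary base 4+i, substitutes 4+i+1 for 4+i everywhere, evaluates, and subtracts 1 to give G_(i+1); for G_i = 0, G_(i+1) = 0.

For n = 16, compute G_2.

27

i=0: 16 = 4^2 (b=4); 4→5: 5^2 = 25; 25−1 = 24
i=1: 24 = 4·5 + 4 (b=5); 5→6: 4·6 + 4 = 28; 28−1 = 27
i=2: 27 = 4·6 + 3 (b=6); 6→7: 4·7 + 3 = 31; 31−1 = 30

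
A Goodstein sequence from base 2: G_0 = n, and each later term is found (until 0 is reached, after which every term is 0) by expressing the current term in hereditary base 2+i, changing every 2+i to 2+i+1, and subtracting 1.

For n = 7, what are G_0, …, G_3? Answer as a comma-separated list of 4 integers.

7, 30, 259, 3127

[0] 7 ≡ 2^2 + 2 + 1 (base 2). Lift 3: 31. −1: 30.
[1] 30 ≡ 3^3 + 3 (base 3). Lift 4: 260. −1: 259.
[2] 259 ≡ 4^4 + 3 (base 4). Lift 5: 3128. −1: 3127.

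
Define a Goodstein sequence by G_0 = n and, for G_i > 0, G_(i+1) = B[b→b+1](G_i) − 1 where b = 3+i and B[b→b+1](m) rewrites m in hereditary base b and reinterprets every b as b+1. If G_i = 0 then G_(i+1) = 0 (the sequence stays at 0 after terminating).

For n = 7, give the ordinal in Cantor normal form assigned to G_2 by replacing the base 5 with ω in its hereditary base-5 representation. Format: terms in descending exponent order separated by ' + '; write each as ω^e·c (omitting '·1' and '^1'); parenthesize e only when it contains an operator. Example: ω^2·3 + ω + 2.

ω + 4

(0) 7|_3 = 2·3 + 1 ↦ 2·4 + 1|_4 = 9 ⇒ 8
(1) 8|_4 = 2·4 ↦ 2·5|_5 = 10 ⇒ 9
(2) 9|_5 = 5 + 4 ↦ 6 + 4|_6 = 10 ⇒ 9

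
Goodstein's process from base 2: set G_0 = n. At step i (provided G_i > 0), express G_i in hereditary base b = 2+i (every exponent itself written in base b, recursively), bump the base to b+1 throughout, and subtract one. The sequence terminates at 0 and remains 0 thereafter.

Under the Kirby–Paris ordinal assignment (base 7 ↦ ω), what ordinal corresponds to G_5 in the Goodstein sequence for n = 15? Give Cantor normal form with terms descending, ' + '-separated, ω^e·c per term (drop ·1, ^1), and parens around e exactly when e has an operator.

15 —HB2→ 2^(2 + 1) + 2^2 + 2 + 1 —bump→ 3^(3 + 1) + 3^3 + 3 + 1 = 112 —(−1)→ 111
111 —HB3→ 3^(3 + 1) + 3^3 + 3 —bump→ 4^(4 + 1) + 4^4 + 4 = 1284 —(−1)→ 1283
1283 —HB4→ 4^(4 + 1) + 4^4 + 3 —bump→ 5^(5 + 1) + 5^5 + 3 = 18753 —(−1)→ 18752
18752 —HB5→ 5^(5 + 1) + 5^5 + 2 —bump→ 6^(6 + 1) + 6^6 + 2 = 326594 —(−1)→ 326593
326593 —HB6→ 6^(6 + 1) + 6^6 + 1 —bump→ 7^(7 + 1) + 7^7 + 1 = 6588345 —(−1)→ 6588344
6588344 —HB7→ 7^(7 + 1) + 7^7 —bump→ 8^(8 + 1) + 8^8 = 150994944 —(−1)→ 150994943

ω^(ω + 1) + ω^ω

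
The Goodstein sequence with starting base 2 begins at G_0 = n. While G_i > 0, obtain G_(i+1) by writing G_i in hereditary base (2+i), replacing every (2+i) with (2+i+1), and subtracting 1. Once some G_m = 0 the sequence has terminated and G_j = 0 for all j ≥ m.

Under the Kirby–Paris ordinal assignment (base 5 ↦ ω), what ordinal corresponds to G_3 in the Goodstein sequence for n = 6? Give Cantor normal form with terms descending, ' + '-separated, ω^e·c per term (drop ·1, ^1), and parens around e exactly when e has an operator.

ω^ω

6 —HB2→ 2^2 + 2 —bump→ 3^3 + 3 = 30 —(−1)→ 29
29 —HB3→ 3^3 + 2 —bump→ 4^4 + 2 = 258 —(−1)→ 257
257 —HB4→ 4^4 + 1 —bump→ 5^5 + 1 = 3126 —(−1)→ 3125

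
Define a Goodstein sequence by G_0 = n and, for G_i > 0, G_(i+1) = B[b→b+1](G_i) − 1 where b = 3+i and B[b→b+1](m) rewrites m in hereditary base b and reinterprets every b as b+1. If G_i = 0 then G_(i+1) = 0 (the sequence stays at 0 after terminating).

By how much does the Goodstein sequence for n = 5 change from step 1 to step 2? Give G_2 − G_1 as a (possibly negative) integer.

G_0 = 5. HB_3(5) = 3 + 2. Bump = 6. G_1 = 5.
G_1 = 5. HB_4(5) = 4 + 1. Bump = 6. G_2 = 5.

0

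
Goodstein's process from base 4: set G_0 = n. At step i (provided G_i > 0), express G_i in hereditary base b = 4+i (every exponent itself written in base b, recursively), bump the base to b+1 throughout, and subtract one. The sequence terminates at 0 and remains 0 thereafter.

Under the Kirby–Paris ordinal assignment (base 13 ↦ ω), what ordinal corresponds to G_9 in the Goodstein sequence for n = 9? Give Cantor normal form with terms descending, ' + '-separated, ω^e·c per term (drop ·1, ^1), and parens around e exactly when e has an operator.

10

step 0: 9 = 2·4 + 1; sub 5 for 4: 2·5 + 1; = 11; G_1 = 11−1 = 10
step 1: 10 = 2·5; sub 6 for 5: 2·6; = 12; G_2 = 12−1 = 11
step 2: 11 = 6 + 5; sub 7 for 6: 7 + 5; = 12; G_3 = 12−1 = 11
step 3: 11 = 7 + 4; sub 8 for 7: 8 + 4; = 12; G_4 = 12−1 = 11
step 4: 11 = 8 + 3; sub 9 for 8: 9 + 3; = 12; G_5 = 12−1 = 11
step 5: 11 = 9 + 2; sub 10 for 9: 10 + 2; = 12; G_6 = 12−1 = 11
step 6: 11 = 10 + 1; sub 11 for 10: 11 + 1; = 12; G_7 = 12−1 = 11
step 7: 11 = 11; sub 12 for 11: 12; = 12; G_8 = 12−1 = 11
step 8: 11 = 11; sub 13 for 12: 11; = 11; G_9 = 11−1 = 10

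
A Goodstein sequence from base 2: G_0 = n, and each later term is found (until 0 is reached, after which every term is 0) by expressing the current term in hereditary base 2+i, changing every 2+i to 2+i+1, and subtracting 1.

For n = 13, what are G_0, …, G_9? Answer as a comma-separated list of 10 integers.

base 2: 13 = 2^(2 + 1) + 2^2 + 1; at 3: 3^(3 + 1) + 3^3 + 1 = 109; next = 108
base 3: 108 = 3^(3 + 1) + 3^3; at 4: 4^(4 + 1) + 4^4 = 1280; next = 1279
base 4: 1279 = 4^(4 + 1) + 3·4^3 + 3·4^2 + 3·4 + 3; at 5: 5^(5 + 1) + 3·5^3 + 3·5^2 + 3·5 + 3 = 16093; next = 16092
base 5: 16092 = 5^(5 + 1) + 3·5^3 + 3·5^2 + 3·5 + 2; at 6: 6^(6 + 1) + 3·6^3 + 3·6^2 + 3·6 + 2 = 280712; next = 280711
base 6: 280711 = 6^(6 + 1) + 3·6^3 + 3·6^2 + 3·6 + 1; at 7: 7^(7 + 1) + 3·7^3 + 3·7^2 + 3·7 + 1 = 5765999; next = 5765998
base 7: 5765998 = 7^(7 + 1) + 3·7^3 + 3·7^2 + 3·7; at 8: 8^(8 + 1) + 3·8^3 + 3·8^2 + 3·8 = 134219480; next = 134219479
base 8: 134219479 = 8^(8 + 1) + 3·8^3 + 3·8^2 + 2·8 + 7; at 9: 9^(9 + 1) + 3·9^3 + 3·9^2 + 2·9 + 7 = 3486786856; next = 3486786855
base 9: 3486786855 = 9^(9 + 1) + 3·9^3 + 3·9^2 + 2·9 + 6; at 10: 10^(10 + 1) + 3·10^3 + 3·10^2 + 2·10 + 6 = 100000003326; next = 100000003325
base 10: 100000003325 = 10^(10 + 1) + 3·10^3 + 3·10^2 + 2·10 + 5; at 11: 11^(11 + 1) + 3·11^3 + 3·11^2 + 2·11 + 5 = 3138428381104; next = 3138428381103

13, 108, 1279, 16092, 280711, 5765998, 134219479, 3486786855, 100000003325, 3138428381103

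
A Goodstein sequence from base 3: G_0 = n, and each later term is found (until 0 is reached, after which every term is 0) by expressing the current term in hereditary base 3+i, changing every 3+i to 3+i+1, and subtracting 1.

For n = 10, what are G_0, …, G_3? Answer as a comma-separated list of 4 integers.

10, 16, 24, 27

step 0: 10 = 3^2 + 1; sub 4 for 3: 4^2 + 1; = 17; G_1 = 17−1 = 16
step 1: 16 = 4^2; sub 5 for 4: 5^2; = 25; G_2 = 25−1 = 24
step 2: 24 = 4·5 + 4; sub 6 for 5: 4·6 + 4; = 28; G_3 = 28−1 = 27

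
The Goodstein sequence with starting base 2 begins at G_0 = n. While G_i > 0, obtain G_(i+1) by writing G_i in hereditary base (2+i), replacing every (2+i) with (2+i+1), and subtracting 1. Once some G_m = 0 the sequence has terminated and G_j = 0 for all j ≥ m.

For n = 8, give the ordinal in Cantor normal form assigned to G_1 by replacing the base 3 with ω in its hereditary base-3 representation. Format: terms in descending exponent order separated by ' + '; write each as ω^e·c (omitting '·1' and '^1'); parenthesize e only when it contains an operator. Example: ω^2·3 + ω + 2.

(0) 8|_2 = 2^(2 + 1) ↦ 3^(3 + 1)|_3 = 81 ⇒ 80
(1) 80|_3 = 2·3^3 + 2·3^2 + 2·3 + 2 ↦ 2·4^4 + 2·4^2 + 2·4 + 2|_4 = 554 ⇒ 553

ω^ω·2 + ω^2·2 + ω·2 + 2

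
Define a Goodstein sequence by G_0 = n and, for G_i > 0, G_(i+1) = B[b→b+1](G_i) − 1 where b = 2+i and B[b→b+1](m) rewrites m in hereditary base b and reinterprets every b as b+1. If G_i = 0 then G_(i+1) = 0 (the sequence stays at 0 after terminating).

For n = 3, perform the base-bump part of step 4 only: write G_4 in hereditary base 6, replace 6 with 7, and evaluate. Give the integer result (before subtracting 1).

[0] 3 ≡ 2 + 1 (base 2). Lift 3: 4. −1: 3.
[1] 3 ≡ 3 (base 3). Lift 4: 4. −1: 3.
[2] 3 ≡ 3 (base 4). Lift 5: 3. −1: 2.
[3] 2 ≡ 2 (base 5). Lift 6: 2. −1: 1.
[4] 1 ≡ 1 (base 6). Lift 7: 1. −1: 0.

1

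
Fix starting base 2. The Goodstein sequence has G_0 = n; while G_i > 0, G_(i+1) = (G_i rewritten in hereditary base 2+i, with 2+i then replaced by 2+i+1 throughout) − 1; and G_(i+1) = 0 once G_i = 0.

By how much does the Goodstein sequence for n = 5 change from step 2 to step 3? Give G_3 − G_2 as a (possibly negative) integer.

212

i=0: 5 = 2^2 + 1 (b=2); 2→3: 3^3 + 1 = 28; 28−1 = 27
i=1: 27 = 3^3 (b=3); 3→4: 4^4 = 256; 256−1 = 255
i=2: 255 = 3·4^3 + 3·4^2 + 3·4 + 3 (b=4); 4→5: 3·5^3 + 3·5^2 + 3·5 + 3 = 468; 468−1 = 467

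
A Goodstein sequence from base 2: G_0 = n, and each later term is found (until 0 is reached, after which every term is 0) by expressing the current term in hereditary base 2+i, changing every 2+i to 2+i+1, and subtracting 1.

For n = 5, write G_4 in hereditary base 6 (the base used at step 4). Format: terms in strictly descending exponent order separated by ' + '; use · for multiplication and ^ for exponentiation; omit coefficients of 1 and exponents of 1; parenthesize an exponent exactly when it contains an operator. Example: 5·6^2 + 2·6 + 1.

G_0 = 5. HB_2(5) = 2^2 + 1. Bump = 28. G_1 = 27.
G_1 = 27. HB_3(27) = 3^3. Bump = 256. G_2 = 255.
G_2 = 255. HB_4(255) = 3·4^3 + 3·4^2 + 3·4 + 3. Bump = 468. G_3 = 467.
G_3 = 467. HB_5(467) = 3·5^3 + 3·5^2 + 3·5 + 2. Bump = 776. G_4 = 775.
G_4 = 775. HB_6(775) = 3·6^3 + 3·6^2 + 3·6 + 1. Bump = 1198. G_5 = 1197.

3·6^3 + 3·6^2 + 3·6 + 1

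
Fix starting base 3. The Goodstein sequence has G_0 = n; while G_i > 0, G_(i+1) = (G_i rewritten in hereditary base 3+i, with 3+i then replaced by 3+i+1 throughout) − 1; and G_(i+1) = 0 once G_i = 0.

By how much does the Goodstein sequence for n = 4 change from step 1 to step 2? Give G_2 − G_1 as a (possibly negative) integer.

[0] 4 ≡ 3 + 1 (base 3). Lift 4: 5. −1: 4.
[1] 4 ≡ 4 (base 4). Lift 5: 5. −1: 4.

0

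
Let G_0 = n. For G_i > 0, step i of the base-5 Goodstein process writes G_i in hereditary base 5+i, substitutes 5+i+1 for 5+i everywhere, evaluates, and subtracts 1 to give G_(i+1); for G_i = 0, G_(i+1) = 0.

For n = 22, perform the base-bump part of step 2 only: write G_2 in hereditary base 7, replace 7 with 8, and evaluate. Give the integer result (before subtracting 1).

32

i=0: 22 = 4·5 + 2 (b=5); 5→6: 4·6 + 2 = 26; 26−1 = 25
i=1: 25 = 4·6 + 1 (b=6); 6→7: 4·7 + 1 = 29; 29−1 = 28
i=2: 28 = 4·7 (b=7); 7→8: 4·8 = 32; 32−1 = 31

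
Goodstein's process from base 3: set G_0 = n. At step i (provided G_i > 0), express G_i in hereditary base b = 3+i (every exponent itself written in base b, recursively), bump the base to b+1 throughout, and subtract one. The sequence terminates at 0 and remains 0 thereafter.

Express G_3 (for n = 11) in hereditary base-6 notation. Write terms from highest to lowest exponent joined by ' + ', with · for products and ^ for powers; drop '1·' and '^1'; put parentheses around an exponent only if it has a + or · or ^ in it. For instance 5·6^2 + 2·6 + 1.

5·6 + 5

(0) 11|_3 = 3^2 + 2 ↦ 4^2 + 2|_4 = 18 ⇒ 17
(1) 17|_4 = 4^2 + 1 ↦ 5^2 + 1|_5 = 26 ⇒ 25
(2) 25|_5 = 5^2 ↦ 6^2|_6 = 36 ⇒ 35
(3) 35|_6 = 5·6 + 5 ↦ 5·7 + 5|_7 = 40 ⇒ 39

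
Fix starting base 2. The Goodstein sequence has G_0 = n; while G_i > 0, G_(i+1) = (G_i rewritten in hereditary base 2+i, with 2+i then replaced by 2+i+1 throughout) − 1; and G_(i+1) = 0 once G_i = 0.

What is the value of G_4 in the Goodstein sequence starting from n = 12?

step 0: 12 = 2^(2 + 1) + 2^2; sub 3 for 2: 3^(3 + 1) + 3^3; = 108; G_1 = 108−1 = 107
step 1: 107 = 3^(3 + 1) + 2·3^2 + 2·3 + 2; sub 4 for 3: 4^(4 + 1) + 2·4^2 + 2·4 + 2; = 1066; G_2 = 1066−1 = 1065
step 2: 1065 = 4^(4 + 1) + 2·4^2 + 2·4 + 1; sub 5 for 4: 5^(5 + 1) + 2·5^2 + 2·5 + 1; = 15686; G_3 = 15686−1 = 15685
step 3: 15685 = 5^(5 + 1) + 2·5^2 + 2·5; sub 6 for 5: 6^(6 + 1) + 2·6^2 + 2·6; = 280020; G_4 = 280020−1 = 280019
step 4: 280019 = 6^(6 + 1) + 2·6^2 + 6 + 5; sub 7 for 6: 7^(7 + 1) + 2·7^2 + 7 + 5; = 5764911; G_5 = 5764911−1 = 5764910

280019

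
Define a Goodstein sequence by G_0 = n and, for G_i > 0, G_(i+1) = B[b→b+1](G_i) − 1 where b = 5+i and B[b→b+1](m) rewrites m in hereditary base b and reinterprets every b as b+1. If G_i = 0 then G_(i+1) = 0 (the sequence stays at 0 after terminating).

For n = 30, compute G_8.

153

(0) 30|_5 = 5^2 + 5 ↦ 6^2 + 6|_6 = 42 ⇒ 41
(1) 41|_6 = 6^2 + 5 ↦ 7^2 + 5|_7 = 54 ⇒ 53
(2) 53|_7 = 7^2 + 4 ↦ 8^2 + 4|_8 = 68 ⇒ 67
(3) 67|_8 = 8^2 + 3 ↦ 9^2 + 3|_9 = 84 ⇒ 83
(4) 83|_9 = 9^2 + 2 ↦ 10^2 + 2|_10 = 102 ⇒ 101
(5) 101|_10 = 10^2 + 1 ↦ 11^2 + 1|_11 = 122 ⇒ 121
(6) 121|_11 = 11^2 ↦ 12^2|_12 = 144 ⇒ 143
(7) 143|_12 = 11·12 + 11 ↦ 11·13 + 11|_13 = 154 ⇒ 153
(8) 153|_13 = 11·13 + 10 ↦ 11·14 + 10|_14 = 164 ⇒ 163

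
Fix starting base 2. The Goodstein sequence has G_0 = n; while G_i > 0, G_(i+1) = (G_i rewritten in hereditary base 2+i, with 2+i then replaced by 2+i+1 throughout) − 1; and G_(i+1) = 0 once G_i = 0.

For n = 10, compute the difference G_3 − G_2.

14600

[0] 10 ≡ 2^(2 + 1) + 2 (base 2). Lift 3: 84. −1: 83.
[1] 83 ≡ 3^(3 + 1) + 2 (base 3). Lift 4: 1026. −1: 1025.
[2] 1025 ≡ 4^(4 + 1) + 1 (base 4). Lift 5: 15626. −1: 15625.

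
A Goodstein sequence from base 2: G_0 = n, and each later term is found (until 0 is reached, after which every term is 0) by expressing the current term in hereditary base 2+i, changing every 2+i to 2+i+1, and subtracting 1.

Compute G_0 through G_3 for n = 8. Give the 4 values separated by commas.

i=0: 8 = 2^(2 + 1) (b=2); 2→3: 3^(3 + 1) = 81; 81−1 = 80
i=1: 80 = 2·3^3 + 2·3^2 + 2·3 + 2 (b=3); 3→4: 2·4^4 + 2·4^2 + 2·4 + 2 = 554; 554−1 = 553
i=2: 553 = 2·4^4 + 2·4^2 + 2·4 + 1 (b=4); 4→5: 2·5^5 + 2·5^2 + 2·5 + 1 = 6311; 6311−1 = 6310

8, 80, 553, 6310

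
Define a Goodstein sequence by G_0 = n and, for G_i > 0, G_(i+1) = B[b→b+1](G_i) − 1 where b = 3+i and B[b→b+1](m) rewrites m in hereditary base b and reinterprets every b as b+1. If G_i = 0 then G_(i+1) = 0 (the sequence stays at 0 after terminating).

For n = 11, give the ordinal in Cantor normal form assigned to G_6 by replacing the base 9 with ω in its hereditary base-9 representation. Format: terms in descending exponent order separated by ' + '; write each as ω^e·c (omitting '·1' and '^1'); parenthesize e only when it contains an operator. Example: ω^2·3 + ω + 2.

G_0=11  [base 3] 3^2 + 2  →[3↦4]→  4^2 + 2 = 18  −1 ⇒ G_1=17
G_1=17  [base 4] 4^2 + 1  →[4↦5]→  5^2 + 1 = 26  −1 ⇒ G_2=25
G_2=25  [base 5] 5^2  →[5↦6]→  6^2 = 36  −1 ⇒ G_3=35
G_3=35  [base 6] 5·6 + 5  →[6↦7]→  5·7 + 5 = 40  −1 ⇒ G_4=39
G_4=39  [base 7] 5·7 + 4  →[7↦8]→  5·8 + 4 = 44  −1 ⇒ G_5=43
G_5=43  [base 8] 5·8 + 3  →[8↦9]→  5·9 + 3 = 48  −1 ⇒ G_6=47

ω·5 + 2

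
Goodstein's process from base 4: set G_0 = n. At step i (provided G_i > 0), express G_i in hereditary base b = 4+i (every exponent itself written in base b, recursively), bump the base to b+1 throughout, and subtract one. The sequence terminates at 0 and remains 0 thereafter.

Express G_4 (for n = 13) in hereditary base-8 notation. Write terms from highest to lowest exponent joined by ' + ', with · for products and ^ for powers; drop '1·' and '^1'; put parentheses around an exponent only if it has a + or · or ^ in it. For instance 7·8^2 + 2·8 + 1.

2·8 + 3

base 4: 13 = 3·4 + 1; at 5: 3·5 + 1 = 16; next = 15
base 5: 15 = 3·5; at 6: 3·6 = 18; next = 17
base 6: 17 = 2·6 + 5; at 7: 2·7 + 5 = 19; next = 18
base 7: 18 = 2·7 + 4; at 8: 2·8 + 4 = 20; next = 19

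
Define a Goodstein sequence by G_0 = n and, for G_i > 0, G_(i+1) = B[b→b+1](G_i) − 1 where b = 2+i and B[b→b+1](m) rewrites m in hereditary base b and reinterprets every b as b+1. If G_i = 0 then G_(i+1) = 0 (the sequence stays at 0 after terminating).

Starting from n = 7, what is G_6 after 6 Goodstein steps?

[0] 7 ≡ 2^2 + 2 + 1 (base 2). Lift 3: 31. −1: 30.
[1] 30 ≡ 3^3 + 3 (base 3). Lift 4: 260. −1: 259.
[2] 259 ≡ 4^4 + 3 (base 4). Lift 5: 3128. −1: 3127.
[3] 3127 ≡ 5^5 + 2 (base 5). Lift 6: 46658. −1: 46657.
[4] 46657 ≡ 6^6 + 1 (base 6). Lift 7: 823544. −1: 823543.
[5] 823543 ≡ 7^7 (base 7). Lift 8: 16777216. −1: 16777215.

16777215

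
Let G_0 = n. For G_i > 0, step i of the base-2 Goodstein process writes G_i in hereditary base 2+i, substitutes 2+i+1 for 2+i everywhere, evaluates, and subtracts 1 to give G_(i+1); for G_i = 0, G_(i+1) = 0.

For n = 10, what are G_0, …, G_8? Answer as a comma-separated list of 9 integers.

i=0: 10 = 2^(2 + 1) + 2 (b=2); 2→3: 3^(3 + 1) + 3 = 84; 84−1 = 83
i=1: 83 = 3^(3 + 1) + 2 (b=3); 3→4: 4^(4 + 1) + 2 = 1026; 1026−1 = 1025
i=2: 1025 = 4^(4 + 1) + 1 (b=4); 4→5: 5^(5 + 1) + 1 = 15626; 15626−1 = 15625
i=3: 15625 = 5^(5 + 1) (b=5); 5→6: 6^(6 + 1) = 279936; 279936−1 = 279935
i=4: 279935 = 5·6^6 + 5·6^5 + 5·6^4 + 5·6^3 + 5·6^2 + 5·6 + 5 (b=6); 6→7: 5·7^7 + 5·7^5 + 5·7^4 + 5·7^3 + 5·7^2 + 5·7 + 5 = 4215755; 4215755−1 = 4215754
i=5: 4215754 = 5·7^7 + 5·7^5 + 5·7^4 + 5·7^3 + 5·7^2 + 5·7 + 4 (b=7); 7→8: 5·8^8 + 5·8^5 + 5·8^4 + 5·8^3 + 5·8^2 + 5·8 + 4 = 84073324; 84073324−1 = 84073323
i=6: 84073323 = 5·8^8 + 5·8^5 + 5·8^4 + 5·8^3 + 5·8^2 + 5·8 + 3 (b=8); 8→9: 5·9^9 + 5·9^5 + 5·9^4 + 5·9^3 + 5·9^2 + 5·9 + 3 = 1937434593; 1937434593−1 = 1937434592
i=7: 1937434592 = 5·9^9 + 5·9^5 + 5·9^4 + 5·9^3 + 5·9^2 + 5·9 + 2 (b=9); 9→10: 5·10^10 + 5·10^5 + 5·10^4 + 5·10^3 + 5·10^2 + 5·10 + 2 = 50000555552; 50000555552−1 = 50000555551

10, 83, 1025, 15625, 279935, 4215754, 84073323, 1937434592, 50000555551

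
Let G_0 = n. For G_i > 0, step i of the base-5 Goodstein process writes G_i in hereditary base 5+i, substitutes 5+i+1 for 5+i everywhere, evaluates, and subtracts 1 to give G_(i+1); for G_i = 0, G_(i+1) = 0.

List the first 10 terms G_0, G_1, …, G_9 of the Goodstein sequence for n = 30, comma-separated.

G_0=30  [base 5] 5^2 + 5  →[5↦6]→  6^2 + 6 = 42  −1 ⇒ G_1=41
G_1=41  [base 6] 6^2 + 5  →[6↦7]→  7^2 + 5 = 54  −1 ⇒ G_2=53
G_2=53  [base 7] 7^2 + 4  →[7↦8]→  8^2 + 4 = 68  −1 ⇒ G_3=67
G_3=67  [base 8] 8^2 + 3  →[8↦9]→  9^2 + 3 = 84  −1 ⇒ G_4=83
G_4=83  [base 9] 9^2 + 2  →[9↦10]→  10^2 + 2 = 102  −1 ⇒ G_5=101
G_5=101  [base 10] 10^2 + 1  →[10↦11]→  11^2 + 1 = 122  −1 ⇒ G_6=121
G_6=121  [base 11] 11^2  →[11↦12]→  12^2 = 144  −1 ⇒ G_7=143
G_7=143  [base 12] 11·12 + 11  →[12↦13]→  11·13 + 11 = 154  −1 ⇒ G_8=153
G_8=153  [base 13] 11·13 + 10  →[13↦14]→  11·14 + 10 = 164  −1 ⇒ G_9=163

30, 41, 53, 67, 83, 101, 121, 143, 153, 163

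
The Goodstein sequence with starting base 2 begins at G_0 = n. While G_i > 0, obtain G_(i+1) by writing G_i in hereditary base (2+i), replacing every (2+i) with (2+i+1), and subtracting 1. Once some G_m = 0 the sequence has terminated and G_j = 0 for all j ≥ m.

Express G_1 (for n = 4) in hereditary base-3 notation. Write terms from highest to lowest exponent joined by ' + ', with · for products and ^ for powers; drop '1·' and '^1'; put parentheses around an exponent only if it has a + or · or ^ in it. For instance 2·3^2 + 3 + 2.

step 0: 4 = 2^2; sub 3 for 2: 3^3; = 27; G_1 = 27−1 = 26
step 1: 26 = 2·3^2 + 2·3 + 2; sub 4 for 3: 2·4^2 + 2·4 + 2; = 42; G_2 = 42−1 = 41

2·3^2 + 2·3 + 2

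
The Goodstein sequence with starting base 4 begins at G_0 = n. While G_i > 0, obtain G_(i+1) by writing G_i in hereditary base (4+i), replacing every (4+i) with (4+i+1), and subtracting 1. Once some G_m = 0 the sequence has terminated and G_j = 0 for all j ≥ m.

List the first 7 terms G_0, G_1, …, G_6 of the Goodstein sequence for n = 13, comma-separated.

G_0=13  [base 4] 3·4 + 1  →[4↦5]→  3·5 + 1 = 16  −1 ⇒ G_1=15
G_1=15  [base 5] 3·5  →[5↦6]→  3·6 = 18  −1 ⇒ G_2=17
G_2=17  [base 6] 2·6 + 5  →[6↦7]→  2·7 + 5 = 19  −1 ⇒ G_3=18
G_3=18  [base 7] 2·7 + 4  →[7↦8]→  2·8 + 4 = 20  −1 ⇒ G_4=19
G_4=19  [base 8] 2·8 + 3  →[8↦9]→  2·9 + 3 = 21  −1 ⇒ G_5=20
G_5=20  [base 9] 2·9 + 2  →[9↦10]→  2·10 + 2 = 22  −1 ⇒ G_6=21

13, 15, 17, 18, 19, 20, 21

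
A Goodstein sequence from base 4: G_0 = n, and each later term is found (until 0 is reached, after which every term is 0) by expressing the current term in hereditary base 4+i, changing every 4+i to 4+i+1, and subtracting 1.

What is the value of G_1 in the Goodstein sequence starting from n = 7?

7

[0] 7 ≡ 4 + 3 (base 4). Lift 5: 8. −1: 7.
[1] 7 ≡ 5 + 2 (base 5). Lift 6: 8. −1: 7.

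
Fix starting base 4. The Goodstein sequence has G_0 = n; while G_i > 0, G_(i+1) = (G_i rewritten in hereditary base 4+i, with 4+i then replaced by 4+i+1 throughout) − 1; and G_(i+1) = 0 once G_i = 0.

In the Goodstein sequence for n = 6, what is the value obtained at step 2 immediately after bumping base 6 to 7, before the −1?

7

i=0: 6 = 4 + 2 (b=4); 4→5: 5 + 2 = 7; 7−1 = 6
i=1: 6 = 5 + 1 (b=5); 5→6: 6 + 1 = 7; 7−1 = 6
i=2: 6 = 6 (b=6); 6→7: 7 = 7; 7−1 = 6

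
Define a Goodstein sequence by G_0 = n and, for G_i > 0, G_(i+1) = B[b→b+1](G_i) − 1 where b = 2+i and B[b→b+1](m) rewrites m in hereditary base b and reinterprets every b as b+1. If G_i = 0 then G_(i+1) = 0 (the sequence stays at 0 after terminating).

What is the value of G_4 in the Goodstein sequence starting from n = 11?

11 —HB2→ 2^(2 + 1) + 2 + 1 —bump→ 3^(3 + 1) + 3 + 1 = 85 —(−1)→ 84
84 —HB3→ 3^(3 + 1) + 3 —bump→ 4^(4 + 1) + 4 = 1028 —(−1)→ 1027
1027 —HB4→ 4^(4 + 1) + 3 —bump→ 5^(5 + 1) + 3 = 15628 —(−1)→ 15627
15627 —HB5→ 5^(5 + 1) + 2 —bump→ 6^(6 + 1) + 2 = 279938 —(−1)→ 279937
279937 —HB6→ 6^(6 + 1) + 1 —bump→ 7^(7 + 1) + 1 = 5764802 —(−1)→ 5764801

279937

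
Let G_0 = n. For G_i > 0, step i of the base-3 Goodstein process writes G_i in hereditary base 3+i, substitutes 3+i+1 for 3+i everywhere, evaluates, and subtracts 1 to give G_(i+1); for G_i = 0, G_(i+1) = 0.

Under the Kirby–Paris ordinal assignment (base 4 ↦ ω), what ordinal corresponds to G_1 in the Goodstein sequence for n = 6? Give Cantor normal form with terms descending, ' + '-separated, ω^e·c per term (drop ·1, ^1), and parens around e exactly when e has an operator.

ω + 3

step 0: 6 = 2·3; sub 4 for 3: 2·4; = 8; G_1 = 8−1 = 7
step 1: 7 = 4 + 3; sub 5 for 4: 5 + 3; = 8; G_2 = 8−1 = 7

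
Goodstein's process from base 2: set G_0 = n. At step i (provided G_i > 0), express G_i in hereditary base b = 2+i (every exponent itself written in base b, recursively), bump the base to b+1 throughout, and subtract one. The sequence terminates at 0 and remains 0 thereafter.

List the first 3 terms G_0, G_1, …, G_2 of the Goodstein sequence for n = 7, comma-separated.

step 0: 7 = 2^2 + 2 + 1; sub 3 for 2: 3^3 + 3 + 1; = 31; G_1 = 31−1 = 30
step 1: 30 = 3^3 + 3; sub 4 for 3: 4^4 + 4; = 260; G_2 = 260−1 = 259

7, 30, 259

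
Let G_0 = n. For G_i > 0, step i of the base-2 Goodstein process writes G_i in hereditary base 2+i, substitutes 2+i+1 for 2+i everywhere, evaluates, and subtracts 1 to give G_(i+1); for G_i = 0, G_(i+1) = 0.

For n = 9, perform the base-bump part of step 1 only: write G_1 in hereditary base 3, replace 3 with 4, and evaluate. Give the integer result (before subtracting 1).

base 2: 9 = 2^(2 + 1) + 1; at 3: 3^(3 + 1) + 1 = 82; next = 81
base 3: 81 = 3^(3 + 1); at 4: 4^(4 + 1) = 1024; next = 1023

1024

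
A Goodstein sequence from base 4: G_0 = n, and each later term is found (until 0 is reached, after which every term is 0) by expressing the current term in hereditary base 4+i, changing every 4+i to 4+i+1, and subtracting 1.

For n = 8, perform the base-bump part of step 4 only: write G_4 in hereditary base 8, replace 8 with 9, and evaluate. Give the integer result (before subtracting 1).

10

i=0: 8 = 2·4 (b=4); 4→5: 2·5 = 10; 10−1 = 9
i=1: 9 = 5 + 4 (b=5); 5→6: 6 + 4 = 10; 10−1 = 9
i=2: 9 = 6 + 3 (b=6); 6→7: 7 + 3 = 10; 10−1 = 9
i=3: 9 = 7 + 2 (b=7); 7→8: 8 + 2 = 10; 10−1 = 9
i=4: 9 = 8 + 1 (b=8); 8→9: 9 + 1 = 10; 10−1 = 9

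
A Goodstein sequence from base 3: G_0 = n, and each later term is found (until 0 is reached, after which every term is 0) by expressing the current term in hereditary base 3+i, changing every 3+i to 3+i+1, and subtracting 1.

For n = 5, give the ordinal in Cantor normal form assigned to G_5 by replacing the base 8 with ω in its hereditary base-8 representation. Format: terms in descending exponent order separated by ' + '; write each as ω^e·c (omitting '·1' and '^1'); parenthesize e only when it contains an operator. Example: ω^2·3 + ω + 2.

G_0=5  [base 3] 3 + 2  →[3↦4]→  4 + 2 = 6  −1 ⇒ G_1=5
G_1=5  [base 4] 4 + 1  →[4↦5]→  5 + 1 = 6  −1 ⇒ G_2=5
G_2=5  [base 5] 5  →[5↦6]→  6 = 6  −1 ⇒ G_3=5
G_3=5  [base 6] 5  →[6↦7]→  5 = 5  −1 ⇒ G_4=4
G_4=4  [base 7] 4  →[7↦8]→  4 = 4  −1 ⇒ G_5=3
G_5=3  [base 8] 3  →[8↦9]→  3 = 3  −1 ⇒ G_6=2

3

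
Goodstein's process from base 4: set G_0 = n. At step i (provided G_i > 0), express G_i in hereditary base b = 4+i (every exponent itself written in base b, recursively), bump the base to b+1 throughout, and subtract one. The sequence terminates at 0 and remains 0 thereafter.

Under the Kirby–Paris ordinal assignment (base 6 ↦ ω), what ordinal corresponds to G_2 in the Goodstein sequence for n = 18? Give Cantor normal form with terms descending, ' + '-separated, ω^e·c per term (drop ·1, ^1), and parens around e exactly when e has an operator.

G_0 = 18. HB_4(18) = 4^2 + 2. Bump = 27. G_1 = 26.
G_1 = 26. HB_5(26) = 5^2 + 1. Bump = 37. G_2 = 36.
G_2 = 36. HB_6(36) = 6^2. Bump = 49. G_3 = 48.

ω^2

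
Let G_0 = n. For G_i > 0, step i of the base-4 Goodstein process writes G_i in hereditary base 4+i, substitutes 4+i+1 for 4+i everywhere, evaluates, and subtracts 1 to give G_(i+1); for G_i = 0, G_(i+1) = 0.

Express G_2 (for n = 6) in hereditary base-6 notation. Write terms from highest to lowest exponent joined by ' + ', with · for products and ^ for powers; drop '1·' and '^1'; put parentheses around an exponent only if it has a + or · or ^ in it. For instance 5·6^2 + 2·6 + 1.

6

step 0: 6 = 4 + 2; sub 5 for 4: 5 + 2; = 7; G_1 = 7−1 = 6
step 1: 6 = 5 + 1; sub 6 for 5: 6 + 1; = 7; G_2 = 7−1 = 6
step 2: 6 = 6; sub 7 for 6: 7; = 7; G_3 = 7−1 = 6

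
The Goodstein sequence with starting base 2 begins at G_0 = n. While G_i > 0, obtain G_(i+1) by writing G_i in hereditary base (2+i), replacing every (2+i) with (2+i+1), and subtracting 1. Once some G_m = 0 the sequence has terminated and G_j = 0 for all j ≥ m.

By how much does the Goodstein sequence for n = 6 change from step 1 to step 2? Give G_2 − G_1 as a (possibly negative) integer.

base 2: 6 = 2^2 + 2; at 3: 3^3 + 3 = 30; next = 29
base 3: 29 = 3^3 + 2; at 4: 4^4 + 2 = 258; next = 257

228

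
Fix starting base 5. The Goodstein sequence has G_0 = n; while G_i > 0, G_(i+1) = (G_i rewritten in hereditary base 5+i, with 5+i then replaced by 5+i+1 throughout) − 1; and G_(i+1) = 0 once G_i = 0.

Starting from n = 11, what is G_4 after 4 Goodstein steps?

13

[0] 11 ≡ 2·5 + 1 (base 5). Lift 6: 13. −1: 12.
[1] 12 ≡ 2·6 (base 6). Lift 7: 14. −1: 13.
[2] 13 ≡ 7 + 6 (base 7). Lift 8: 14. −1: 13.
[3] 13 ≡ 8 + 5 (base 8). Lift 9: 14. −1: 13.
[4] 13 ≡ 9 + 4 (base 9). Lift 10: 14. −1: 13.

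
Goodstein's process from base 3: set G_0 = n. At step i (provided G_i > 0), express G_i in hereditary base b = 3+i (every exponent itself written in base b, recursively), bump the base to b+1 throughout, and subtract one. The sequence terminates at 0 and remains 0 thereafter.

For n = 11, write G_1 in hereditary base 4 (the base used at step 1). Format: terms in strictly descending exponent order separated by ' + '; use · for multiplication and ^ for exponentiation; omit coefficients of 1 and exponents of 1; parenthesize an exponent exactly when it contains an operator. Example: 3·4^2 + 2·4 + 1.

step 0: 11 = 3^2 + 2; sub 4 for 3: 4^2 + 2; = 18; G_1 = 18−1 = 17
step 1: 17 = 4^2 + 1; sub 5 for 4: 5^2 + 1; = 26; G_2 = 26−1 = 25

4^2 + 1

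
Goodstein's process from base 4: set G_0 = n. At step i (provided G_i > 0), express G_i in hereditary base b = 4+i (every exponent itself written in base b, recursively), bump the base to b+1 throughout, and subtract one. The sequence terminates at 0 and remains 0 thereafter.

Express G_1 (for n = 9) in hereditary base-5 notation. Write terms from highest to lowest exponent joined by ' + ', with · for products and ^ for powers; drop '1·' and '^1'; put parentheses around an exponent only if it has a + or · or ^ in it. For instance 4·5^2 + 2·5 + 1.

2·5

base 4: 9 = 2·4 + 1; at 5: 2·5 + 1 = 11; next = 10
base 5: 10 = 2·5; at 6: 2·6 = 12; next = 11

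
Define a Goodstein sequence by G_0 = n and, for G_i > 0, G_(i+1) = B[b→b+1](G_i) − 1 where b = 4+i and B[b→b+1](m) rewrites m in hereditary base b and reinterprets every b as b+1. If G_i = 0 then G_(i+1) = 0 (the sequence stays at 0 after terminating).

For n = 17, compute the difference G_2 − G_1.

i=0: 17 = 4^2 + 1 (b=4); 4→5: 5^2 + 1 = 26; 26−1 = 25
i=1: 25 = 5^2 (b=5); 5→6: 6^2 = 36; 36−1 = 35

10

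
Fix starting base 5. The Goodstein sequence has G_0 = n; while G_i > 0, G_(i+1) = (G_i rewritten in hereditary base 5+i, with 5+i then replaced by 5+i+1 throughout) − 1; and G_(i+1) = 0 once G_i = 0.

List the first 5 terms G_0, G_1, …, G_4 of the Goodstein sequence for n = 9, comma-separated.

9, 9, 9, 9, 9

G_0 = 9. HB_5(9) = 5 + 4. Bump = 10. G_1 = 9.
G_1 = 9. HB_6(9) = 6 + 3. Bump = 10. G_2 = 9.
G_2 = 9. HB_7(9) = 7 + 2. Bump = 10. G_3 = 9.
G_3 = 9. HB_8(9) = 8 + 1. Bump = 10. G_4 = 9.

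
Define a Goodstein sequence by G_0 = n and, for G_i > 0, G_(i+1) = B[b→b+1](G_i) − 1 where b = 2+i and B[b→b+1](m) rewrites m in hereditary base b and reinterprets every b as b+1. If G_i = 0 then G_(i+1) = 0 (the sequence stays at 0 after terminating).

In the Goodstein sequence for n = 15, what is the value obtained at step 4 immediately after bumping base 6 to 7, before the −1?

(0) 15|_2 = 2^(2 + 1) + 2^2 + 2 + 1 ↦ 3^(3 + 1) + 3^3 + 3 + 1|_3 = 112 ⇒ 111
(1) 111|_3 = 3^(3 + 1) + 3^3 + 3 ↦ 4^(4 + 1) + 4^4 + 4|_4 = 1284 ⇒ 1283
(2) 1283|_4 = 4^(4 + 1) + 4^4 + 3 ↦ 5^(5 + 1) + 5^5 + 3|_5 = 18753 ⇒ 18752
(3) 18752|_5 = 5^(5 + 1) + 5^5 + 2 ↦ 6^(6 + 1) + 6^6 + 2|_6 = 326594 ⇒ 326593
(4) 326593|_6 = 6^(6 + 1) + 6^6 + 1 ↦ 7^(7 + 1) + 7^7 + 1|_7 = 6588345 ⇒ 6588344

6588345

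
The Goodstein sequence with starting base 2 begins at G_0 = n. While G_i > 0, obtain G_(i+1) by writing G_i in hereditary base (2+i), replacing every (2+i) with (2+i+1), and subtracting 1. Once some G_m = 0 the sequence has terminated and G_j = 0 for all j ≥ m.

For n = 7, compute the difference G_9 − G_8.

72273438

G_0=7  [base 2] 2^2 + 2 + 1  →[2↦3]→  3^3 + 3 + 1 = 31  −1 ⇒ G_1=30
G_1=30  [base 3] 3^3 + 3  →[3↦4]→  4^4 + 4 = 260  −1 ⇒ G_2=259
G_2=259  [base 4] 4^4 + 3  →[4↦5]→  5^5 + 3 = 3128  −1 ⇒ G_3=3127
G_3=3127  [base 5] 5^5 + 2  →[5↦6]→  6^6 + 2 = 46658  −1 ⇒ G_4=46657
G_4=46657  [base 6] 6^6 + 1  →[6↦7]→  7^7 + 1 = 823544  −1 ⇒ G_5=823543
G_5=823543  [base 7] 7^7  →[7↦8]→  8^8 = 16777216  −1 ⇒ G_6=16777215
G_6=16777215  [base 8] 7·8^7 + 7·8^6 + 7·8^5 + 7·8^4 + 7·8^3 + 7·8^2 + 7·8 + 7  →[8↦9]→  7·9^7 + 7·9^6 + 7·9^5 + 7·9^4 + 7·9^3 + 7·9^2 + 7·9 + 7 = 37665880  −1 ⇒ G_7=37665879
G_7=37665879  [base 9] 7·9^7 + 7·9^6 + 7·9^5 + 7·9^4 + 7·9^3 + 7·9^2 + 7·9 + 6  →[9↦10]→  7·10^7 + 7·10^6 + 7·10^5 + 7·10^4 + 7·10^3 + 7·10^2 + 7·10 + 6 = 77777776  −1 ⇒ G_8=77777775
G_8=77777775  [base 10] 7·10^7 + 7·10^6 + 7·10^5 + 7·10^4 + 7·10^3 + 7·10^2 + 7·10 + 5  →[10↦11]→  7·11^7 + 7·11^6 + 7·11^5 + 7·11^4 + 7·11^3 + 7·11^2 + 7·11 + 5 = 150051214  −1 ⇒ G_9=150051213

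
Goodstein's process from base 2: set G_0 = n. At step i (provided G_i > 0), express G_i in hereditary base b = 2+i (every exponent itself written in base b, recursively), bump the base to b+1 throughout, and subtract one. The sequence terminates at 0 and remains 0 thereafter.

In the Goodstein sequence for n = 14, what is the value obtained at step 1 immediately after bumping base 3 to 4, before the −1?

i=0: 14 = 2^(2 + 1) + 2^2 + 2 (b=2); 2→3: 3^(3 + 1) + 3^3 + 3 = 111; 111−1 = 110
i=1: 110 = 3^(3 + 1) + 3^3 + 2 (b=3); 3→4: 4^(4 + 1) + 4^4 + 2 = 1282; 1282−1 = 1281

1282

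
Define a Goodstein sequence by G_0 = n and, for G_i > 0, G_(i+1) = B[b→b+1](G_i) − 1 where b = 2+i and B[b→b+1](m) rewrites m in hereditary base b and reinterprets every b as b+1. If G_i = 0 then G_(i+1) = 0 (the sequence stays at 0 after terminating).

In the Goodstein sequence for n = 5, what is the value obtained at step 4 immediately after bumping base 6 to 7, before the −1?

1198

(0) 5|_2 = 2^2 + 1 ↦ 3^3 + 1|_3 = 28 ⇒ 27
(1) 27|_3 = 3^3 ↦ 4^4|_4 = 256 ⇒ 255
(2) 255|_4 = 3·4^3 + 3·4^2 + 3·4 + 3 ↦ 3·5^3 + 3·5^2 + 3·5 + 3|_5 = 468 ⇒ 467
(3) 467|_5 = 3·5^3 + 3·5^2 + 3·5 + 2 ↦ 3·6^3 + 3·6^2 + 3·6 + 2|_6 = 776 ⇒ 775
(4) 775|_6 = 3·6^3 + 3·6^2 + 3·6 + 1 ↦ 3·7^3 + 3·7^2 + 3·7 + 1|_7 = 1198 ⇒ 1197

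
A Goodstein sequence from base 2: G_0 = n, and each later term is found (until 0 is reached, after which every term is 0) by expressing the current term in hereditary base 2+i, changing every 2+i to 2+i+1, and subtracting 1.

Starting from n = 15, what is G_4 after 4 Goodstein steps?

i=0: 15 = 2^(2 + 1) + 2^2 + 2 + 1 (b=2); 2→3: 3^(3 + 1) + 3^3 + 3 + 1 = 112; 112−1 = 111
i=1: 111 = 3^(3 + 1) + 3^3 + 3 (b=3); 3→4: 4^(4 + 1) + 4^4 + 4 = 1284; 1284−1 = 1283
i=2: 1283 = 4^(4 + 1) + 4^4 + 3 (b=4); 4→5: 5^(5 + 1) + 5^5 + 3 = 18753; 18753−1 = 18752
i=3: 18752 = 5^(5 + 1) + 5^5 + 2 (b=5); 5→6: 6^(6 + 1) + 6^6 + 2 = 326594; 326594−1 = 326593

326593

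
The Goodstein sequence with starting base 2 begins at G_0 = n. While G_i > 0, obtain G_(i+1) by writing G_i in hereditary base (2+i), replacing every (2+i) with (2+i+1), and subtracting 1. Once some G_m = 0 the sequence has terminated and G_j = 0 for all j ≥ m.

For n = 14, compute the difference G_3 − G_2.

17469

G_0 = 14. HB_2(14) = 2^(2 + 1) + 2^2 + 2. Bump = 111. G_1 = 110.
G_1 = 110. HB_3(110) = 3^(3 + 1) + 3^3 + 2. Bump = 1282. G_2 = 1281.
G_2 = 1281. HB_4(1281) = 4^(4 + 1) + 4^4 + 1. Bump = 18751. G_3 = 18750.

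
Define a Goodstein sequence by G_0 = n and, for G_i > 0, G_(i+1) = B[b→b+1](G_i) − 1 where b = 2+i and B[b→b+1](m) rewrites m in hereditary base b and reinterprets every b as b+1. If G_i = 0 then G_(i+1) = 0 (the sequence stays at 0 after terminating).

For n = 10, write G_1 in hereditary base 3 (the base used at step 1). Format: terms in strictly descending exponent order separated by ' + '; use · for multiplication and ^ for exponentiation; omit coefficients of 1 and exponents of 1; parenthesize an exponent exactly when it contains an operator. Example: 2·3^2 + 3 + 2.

i=0: 10 = 2^(2 + 1) + 2 (b=2); 2→3: 3^(3 + 1) + 3 = 84; 84−1 = 83
i=1: 83 = 3^(3 + 1) + 2 (b=3); 3→4: 4^(4 + 1) + 2 = 1026; 1026−1 = 1025

3^(3 + 1) + 2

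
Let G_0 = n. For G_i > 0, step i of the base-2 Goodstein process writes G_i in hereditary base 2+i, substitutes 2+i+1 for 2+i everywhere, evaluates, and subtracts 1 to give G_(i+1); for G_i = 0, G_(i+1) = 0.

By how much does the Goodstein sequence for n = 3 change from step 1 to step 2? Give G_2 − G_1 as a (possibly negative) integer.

G_0=3  [base 2] 2 + 1  →[2↦3]→  3 + 1 = 4  −1 ⇒ G_1=3
G_1=3  [base 3] 3  →[3↦4]→  4 = 4  −1 ⇒ G_2=3

0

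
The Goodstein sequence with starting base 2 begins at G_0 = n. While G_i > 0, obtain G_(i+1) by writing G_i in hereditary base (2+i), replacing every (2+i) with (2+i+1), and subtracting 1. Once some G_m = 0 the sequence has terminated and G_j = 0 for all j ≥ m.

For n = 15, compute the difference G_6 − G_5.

G_0 = 15. HB_2(15) = 2^(2 + 1) + 2^2 + 2 + 1. Bump = 112. G_1 = 111.
G_1 = 111. HB_3(111) = 3^(3 + 1) + 3^3 + 3. Bump = 1284. G_2 = 1283.
G_2 = 1283. HB_4(1283) = 4^(4 + 1) + 4^4 + 3. Bump = 18753. G_3 = 18752.
G_3 = 18752. HB_5(18752) = 5^(5 + 1) + 5^5 + 2. Bump = 326594. G_4 = 326593.
G_4 = 326593. HB_6(326593) = 6^(6 + 1) + 6^6 + 1. Bump = 6588345. G_5 = 6588344.
G_5 = 6588344. HB_7(6588344) = 7^(7 + 1) + 7^7. Bump = 150994944. G_6 = 150994943.

144406599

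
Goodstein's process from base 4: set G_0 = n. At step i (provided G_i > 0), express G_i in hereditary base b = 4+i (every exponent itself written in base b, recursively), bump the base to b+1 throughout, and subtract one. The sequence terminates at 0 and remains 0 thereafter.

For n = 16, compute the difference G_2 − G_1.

3

i=0: 16 = 4^2 (b=4); 4→5: 5^2 = 25; 25−1 = 24
i=1: 24 = 4·5 + 4 (b=5); 5→6: 4·6 + 4 = 28; 28−1 = 27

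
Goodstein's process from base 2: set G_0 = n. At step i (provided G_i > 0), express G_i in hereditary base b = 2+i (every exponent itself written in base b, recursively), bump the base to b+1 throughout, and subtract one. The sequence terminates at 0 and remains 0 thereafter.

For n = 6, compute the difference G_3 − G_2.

2868

base 2: 6 = 2^2 + 2; at 3: 3^3 + 3 = 30; next = 29
base 3: 29 = 3^3 + 2; at 4: 4^4 + 2 = 258; next = 257
base 4: 257 = 4^4 + 1; at 5: 5^5 + 1 = 3126; next = 3125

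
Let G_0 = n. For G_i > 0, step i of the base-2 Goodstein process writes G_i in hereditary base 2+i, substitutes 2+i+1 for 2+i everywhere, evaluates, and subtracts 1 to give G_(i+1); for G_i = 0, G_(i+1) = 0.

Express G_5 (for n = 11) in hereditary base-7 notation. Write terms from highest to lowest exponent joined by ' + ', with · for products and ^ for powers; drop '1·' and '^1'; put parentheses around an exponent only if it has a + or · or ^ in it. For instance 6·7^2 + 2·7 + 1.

G_0 = 11. HB_2(11) = 2^(2 + 1) + 2 + 1. Bump = 85. G_1 = 84.
G_1 = 84. HB_3(84) = 3^(3 + 1) + 3. Bump = 1028. G_2 = 1027.
G_2 = 1027. HB_4(1027) = 4^(4 + 1) + 3. Bump = 15628. G_3 = 15627.
G_3 = 15627. HB_5(15627) = 5^(5 + 1) + 2. Bump = 279938. G_4 = 279937.
G_4 = 279937. HB_6(279937) = 6^(6 + 1) + 1. Bump = 5764802. G_5 = 5764801.
G_5 = 5764801. HB_7(5764801) = 7^(7 + 1). Bump = 134217728. G_6 = 134217727.

7^(7 + 1)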